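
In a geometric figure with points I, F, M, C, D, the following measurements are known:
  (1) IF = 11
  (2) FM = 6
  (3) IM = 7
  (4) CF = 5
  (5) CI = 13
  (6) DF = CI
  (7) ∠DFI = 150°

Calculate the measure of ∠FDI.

From the given relations: DF = CI = 13.
Step 1: By the law of cosines on triangle DFI: DI² = 13² + 11² − 2·13·11·cos(150°) = 537.68, so DI ≈ 23.19.
Step 2: By the inverse law of cosines on triangle FDI: cos(∠FDI) = (13² + 23.19² − 11²) / (2·13·23.19) = 585.68/602.89 = 0.9715, so ∠FDI = 13.72°.

Therefore, the measure of angle ∠FDI = 13.72°.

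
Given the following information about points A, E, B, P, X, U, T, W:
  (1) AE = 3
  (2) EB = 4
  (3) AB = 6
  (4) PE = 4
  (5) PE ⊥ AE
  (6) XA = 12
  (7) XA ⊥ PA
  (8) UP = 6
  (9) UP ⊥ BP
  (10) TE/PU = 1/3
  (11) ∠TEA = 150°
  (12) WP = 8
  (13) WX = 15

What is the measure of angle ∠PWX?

Step 1: By the law of cosines on triangle PEA: PA² = 4² + 3² − 2·4·3·cos(90°) = 25, so PA = 5.
Step 2: By the law of cosines on triangle PAX: PX² = 5² + 12² − 2·5·12·cos(90°) = 169, so PX = 13.
Step 3: By the inverse law of cosines on triangle PWX: cos(∠PWX) = (8² + 15² − 13²) / (2·8·15) = 120/240 = 0.5, so ∠PWX = 60°.

Therefore, the measure of angle ∠PWX = 60°.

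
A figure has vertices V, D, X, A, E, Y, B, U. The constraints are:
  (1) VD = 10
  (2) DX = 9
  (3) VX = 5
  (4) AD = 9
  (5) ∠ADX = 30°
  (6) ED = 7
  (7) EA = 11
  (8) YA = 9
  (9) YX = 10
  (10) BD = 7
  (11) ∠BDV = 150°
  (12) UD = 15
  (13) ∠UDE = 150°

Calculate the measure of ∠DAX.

Step 1: By the law of cosines on triangle ADX: AX² = 9² + 9² − 2·9·9·cos(30°) = 21.7, so AX ≈ 4.66.
Step 2: By the inverse law of cosines on triangle DAX: cos(∠DAX) = (9² + 4.66² − 9²) / (2·9·4.66) = 21.7/83.86 = 0.2588, so ∠DAX = 75°.

Therefore, the measure of angle ∠DAX = 75°.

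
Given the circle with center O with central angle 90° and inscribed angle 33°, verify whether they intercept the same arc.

By the inscribed angle theorem, the inscribed angle for a central angle of 90° should be 90° / 2 = 45°.
The given inscribed angle is 33°, which does not equal 45°.
Therefore, no, they do not correspond to the same arc.

No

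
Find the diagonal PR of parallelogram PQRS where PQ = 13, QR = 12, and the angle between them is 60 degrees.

The diagonal of a parallelogram can be found by treating two adjacent sides and the diagonal as a triangle.
Applying the law of cosines with sides 13, 12 and included angle 60°:
d^2 = 169 + 144 - 312*cos(60°) = 157
d = sqrt(157)

sqrt(157)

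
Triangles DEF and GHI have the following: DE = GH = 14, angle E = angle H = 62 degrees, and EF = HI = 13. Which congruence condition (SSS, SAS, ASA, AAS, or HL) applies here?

The given information matches SAS: Two pairs of corresponding sides and the included angle are equal (Side-Angle-Side).

SAS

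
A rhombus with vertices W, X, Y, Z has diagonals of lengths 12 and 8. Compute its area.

The diagonals of a rhombus divide it into four right triangles.
Each triangle has legs 12/ 2 = 6 and 8/2 = 4, so each has area (1/2)*6*4 = 12.
Four such triangles give total area = (d1 * d2) / 2 = 48.

48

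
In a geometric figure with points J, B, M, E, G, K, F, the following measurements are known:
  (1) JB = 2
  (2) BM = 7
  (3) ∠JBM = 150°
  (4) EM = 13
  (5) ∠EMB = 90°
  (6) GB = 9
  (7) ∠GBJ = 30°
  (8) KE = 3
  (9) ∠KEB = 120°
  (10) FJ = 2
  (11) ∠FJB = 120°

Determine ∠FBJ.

Step 1: By the law of cosines on triangle BJF: BF² = 2² + 2² − 2·2·2·cos(120°) = 12, so BF = 2·√3.
Step 2: By the inverse law of cosines on triangle FBJ: cos(∠FBJ) = ((2·√3)² + 2² − 2²) / (2·2·√3·2) = 12/13.86 = 0.866, so ∠FBJ = 30°.

Therefore, the measure of angle ∠FBJ = 30°.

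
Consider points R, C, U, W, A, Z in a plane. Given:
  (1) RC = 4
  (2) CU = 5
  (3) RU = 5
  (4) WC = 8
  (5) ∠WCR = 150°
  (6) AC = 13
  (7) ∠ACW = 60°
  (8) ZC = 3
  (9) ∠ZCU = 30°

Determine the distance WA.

Step 1: By the law of cosines on triangle WCA: WA² = 8² + 13² − 2·8·13·cos(60°) = 129, so WA = √129.

Therefore, the length of WA = √129.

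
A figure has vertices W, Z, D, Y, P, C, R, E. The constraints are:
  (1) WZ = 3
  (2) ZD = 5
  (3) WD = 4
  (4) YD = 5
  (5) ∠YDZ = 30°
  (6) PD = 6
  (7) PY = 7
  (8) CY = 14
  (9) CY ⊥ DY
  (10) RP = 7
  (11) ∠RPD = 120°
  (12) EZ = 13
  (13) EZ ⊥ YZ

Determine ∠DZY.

Step 1: By the law of cosines on triangle ZDY: ZY² = 5² + 5² − 2·5·5·cos(30°) = 6.7, so ZY ≈ 2.59.
Step 2: By the inverse law of cosines on triangle DZY: cos(∠DZY) = (5² + 2.59² − 5²) / (2·5·2.59) = 6.7/25.88 = 0.2588, so ∠DZY = 75°.

Therefore, the measure of angle ∠DZY = 75°.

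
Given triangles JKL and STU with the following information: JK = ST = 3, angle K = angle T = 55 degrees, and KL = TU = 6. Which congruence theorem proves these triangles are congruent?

Consider the given information: JK = ST = 3, angle K = angle T = 55 degrees, and KL = TU = 6
This is not AAS or HL: AAS requires two angles and a non-included side. HL only applies to right triangles with matching hypotenuse and leg.
The correct criterion is SAS. Two pairs of corresponding sides and the included angle are equal (Side-Angle-Side).

SAS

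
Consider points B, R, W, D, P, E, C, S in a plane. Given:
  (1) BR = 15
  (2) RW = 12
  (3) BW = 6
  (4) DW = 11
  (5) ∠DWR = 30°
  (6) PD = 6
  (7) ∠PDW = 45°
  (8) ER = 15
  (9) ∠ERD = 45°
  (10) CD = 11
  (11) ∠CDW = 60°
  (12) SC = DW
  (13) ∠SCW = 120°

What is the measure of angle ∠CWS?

From the given relations: SC = DW = 11.
Step 1: By the law of cosines on triangle WDC: WC² = 11² + 11² − 2·11·11·cos(60°) = 121, so WC = 11.
Step 2: By the law of cosines on triangle WCS: WS² = 11² + 11² − 2·11·11·cos(120°) = 363, so WS = 11·√3.
Step 3: By the inverse law of cosines on triangle CWS: cos(∠CWS) = (11² + (11·√3)² − 11²) / (2·11·11·√3) = 363/419.16 = 0.866, so ∠CWS = 30°.

Therefore, the measure of angle ∠CWS = 30°.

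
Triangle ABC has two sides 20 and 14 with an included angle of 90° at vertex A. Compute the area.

Area = (1/2)(20)(14) sin(90°) = (1/2)(20)(14)(1) = 140

140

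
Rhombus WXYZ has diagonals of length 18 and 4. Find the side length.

In a rhombus, the diagonals bisect each other perpendicularly, creating four congruent right triangles.
Each triangle has legs 9 (half of 18) and 2 (half of 4).
The hypotenuse of each right triangle is a side of the rhombus:
side = sqrt(9^2 + 2^2) = sqrt(85)

sqrt(85)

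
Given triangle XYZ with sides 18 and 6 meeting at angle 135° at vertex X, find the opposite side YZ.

By the law of cosines: YZ^2 = XY^2 + XZ^2 - 2*XY*XZ*cos(X)
YZ^2 = 18^2 + 6^2 - 2*18*6*cos(135°)
YZ^2 = 324 + 36 - 216*(-sqrt(2)/2)
YZ^2 = 108*sqrt(2) + 360
YZ = 6*sqrt(3*sqrt(2) + 10)

6*sqrt(3*sqrt(2) + 10)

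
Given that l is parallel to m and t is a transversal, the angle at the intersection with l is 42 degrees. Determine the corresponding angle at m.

Corresponding angles formed by parallel lines and a transversal are equal.
The given angle is 42 degrees.
The corresponding angle = 42 degrees.

42 degrees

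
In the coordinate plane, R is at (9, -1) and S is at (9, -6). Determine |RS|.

d = sqrt((0)^2 + (-5)^2) = sqrt(25) = 5

5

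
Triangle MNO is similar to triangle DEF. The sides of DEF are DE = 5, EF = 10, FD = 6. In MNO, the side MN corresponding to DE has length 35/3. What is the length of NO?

Since the triangles are similar, the ratio of corresponding sides is constant.
Scale factor k = MN / DE = 35/3 / 5 = 7/3
NO = k * EF = 7/3 * 10 = 70/3

70/3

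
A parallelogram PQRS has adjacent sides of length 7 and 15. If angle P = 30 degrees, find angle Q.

Consecutive angles are supplementary: angle Q = 180 - 30 = 150 degrees.

150 degrees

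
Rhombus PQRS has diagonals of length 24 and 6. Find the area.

Area of a rhombus = (d1 * d2) / 2
Area = (24 * 6) / 2
Area = 144 / 2
Area = 72

72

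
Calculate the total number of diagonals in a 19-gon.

The number of diagonals in an n-gon is n(n - 3)/2.
For n = 19: 19(19 - 3)/2 = 19 × 16 / 2 = 152.

152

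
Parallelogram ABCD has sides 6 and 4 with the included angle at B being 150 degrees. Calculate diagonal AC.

Law of cosines: d^2 = 6^2 + 4^2 - 2(6)(4)cos(150°) = 24*sqrt(3) + 52, so d = 2*sqrt(6*sqrt(3) + 13).

2*sqrt(6*sqrt(3) + 13)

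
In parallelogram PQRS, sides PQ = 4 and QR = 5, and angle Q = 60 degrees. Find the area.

Area = a * b * sin(theta)
Area = 4 * 5 * sin(60 degrees)
Area = 20 * sqrt(3)/2
Area = 10*sqrt(3)

10*sqrt(3)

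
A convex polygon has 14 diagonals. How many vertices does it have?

Using d = n(n - 3)/2, we solve 14 = n(n - 3)/2.
So n(n - 3) = 28.
Testing n = 7: 7 * 4 = 28 = 28. Correct.
The polygon has 7 sides.

7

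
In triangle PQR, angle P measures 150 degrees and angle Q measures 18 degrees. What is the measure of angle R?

Let angle R = x. Then 150 + 18 + x = 180.
x = 180 - 168 = 12 degrees.

12 degrees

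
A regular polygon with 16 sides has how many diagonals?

The number of diagonals in an n-gon is n(n - 3)/2.
For n = 16: 16(16 - 3)/2 = 16 × 13 / 2 = 104.

104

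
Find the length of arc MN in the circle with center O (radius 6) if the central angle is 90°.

The full circumference is 2πr = 2π(6) = 12*pi.
The arc spans 90° out of 360°, which is a fraction of 1/4.
Arc length = 12*pi × 1/4 = 3*pi.

3*pi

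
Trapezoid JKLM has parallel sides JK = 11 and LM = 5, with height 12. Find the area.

Area = (11 + 5) * 12 / 2 = 192 / 2 = 96

96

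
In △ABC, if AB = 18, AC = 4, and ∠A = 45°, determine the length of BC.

When two sides and the included angle are known, the law of cosines gives the third side.
c^2 = a^2 + b^2 - 2ab cos(C) generalizes the Pythagorean theorem to non-right triangles.
Here: BC^2 = 324 + 16 - 144*(sqrt(2)/2) = 340 - 72*sqrt(2)
BC = 2*sqrt(85 - 18*sqrt(2))

2*sqrt(85 - 18*sqrt(2))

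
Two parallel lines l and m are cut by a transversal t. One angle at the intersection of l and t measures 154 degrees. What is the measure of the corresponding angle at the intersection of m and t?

When a transversal crosses parallel lines, angles in the same position at each intersection are called corresponding angles.
These are always equal, so the answer is 154 degrees.

154 degrees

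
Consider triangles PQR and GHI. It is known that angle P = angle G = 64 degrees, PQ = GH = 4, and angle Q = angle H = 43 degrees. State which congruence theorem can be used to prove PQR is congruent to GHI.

The given information provides:
angle P = angle G = 64 degrees, PQ = GH = 4, and angle Q = angle H = 43 degrees
This matches the ASA congruence theorem.
Two pairs of corresponding angles and the included side are equal (Angle-Side-Angle).

ASA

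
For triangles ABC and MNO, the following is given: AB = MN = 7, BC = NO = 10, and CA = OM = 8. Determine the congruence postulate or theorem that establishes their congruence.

Consider the given information: AB = MN = 7, BC = NO = 10, and CA = OM = 8
This is not SAS or ASA: SAS requires two sides and the included angle between them. ASA requires two angles and the side between them.
The correct criterion is SSS. All three pairs of corresponding sides are equal (Side-Side-Side).

SSS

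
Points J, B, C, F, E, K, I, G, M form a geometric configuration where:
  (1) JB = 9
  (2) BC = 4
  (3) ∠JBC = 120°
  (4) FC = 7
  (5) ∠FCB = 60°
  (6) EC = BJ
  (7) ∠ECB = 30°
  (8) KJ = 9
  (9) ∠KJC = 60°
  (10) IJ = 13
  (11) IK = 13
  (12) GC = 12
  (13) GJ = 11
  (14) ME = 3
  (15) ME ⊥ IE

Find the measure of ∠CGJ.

Step 1: By the law of cosines on triangle CBJ: CJ² = 4² + 9² − 2·4·9·cos(120°) = 133, so CJ = √133.
Step 2: By the inverse law of cosines on triangle CGJ: cos(∠CGJ) = (12² + 11² − √133²) / (2·12·11) = 132/264 = 0.5, so ∠CGJ = 60°.

Therefore, the measure of angle ∠CGJ = 60°.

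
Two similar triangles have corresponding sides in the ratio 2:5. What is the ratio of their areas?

Area scales with the square of linear dimensions. If every length is multiplied by 2/5, then the area is multiplied by (2/5)^2 = 4/25.
The area ratio is 4:25.

4:25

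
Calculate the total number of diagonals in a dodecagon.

The number of diagonals in an n-gon is n(n - 3)/2.
For n = 12: 12(12 - 3)/2 = 12 × 9 / 2 = 54.

54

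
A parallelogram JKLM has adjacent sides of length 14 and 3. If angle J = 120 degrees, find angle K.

Consecutive angles are supplementary: angle K = 180 - 120 = 60 degrees.

60 degrees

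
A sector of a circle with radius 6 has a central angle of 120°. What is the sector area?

The full circle has area πr² = π(6)² = 36*pi.
The sector covers 120° out of 360°, a fraction of 1/3.
Sector area = 36*pi × 1/3 = 12*pi.

12*pi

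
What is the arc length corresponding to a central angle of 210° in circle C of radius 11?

Arc length = 2πr × θ/360
= 2π × 11 × 7/12
= 77*pi/6

77*pi/6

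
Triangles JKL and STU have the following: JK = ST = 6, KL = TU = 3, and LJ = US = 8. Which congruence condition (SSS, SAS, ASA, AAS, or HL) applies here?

The given information provides:
JK = ST = 6, KL = TU = 3, and LJ = US = 8
This matches the SSS congruence theorem.
All three pairs of corresponding sides are equal (Side-Side-Side).

SSS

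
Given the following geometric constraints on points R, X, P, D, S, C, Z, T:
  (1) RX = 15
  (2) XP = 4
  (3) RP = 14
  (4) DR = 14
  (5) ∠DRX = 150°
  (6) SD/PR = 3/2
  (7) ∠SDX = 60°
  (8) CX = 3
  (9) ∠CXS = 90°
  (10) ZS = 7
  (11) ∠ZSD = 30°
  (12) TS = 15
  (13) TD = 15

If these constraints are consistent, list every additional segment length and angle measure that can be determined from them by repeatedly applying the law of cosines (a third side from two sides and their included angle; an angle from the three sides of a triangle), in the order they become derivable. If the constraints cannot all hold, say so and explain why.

The constraints are consistent. Derivable facts, in order:
After 1 step:
- DZ ≈ 15.34
- XD ≈ 28.01
- ∠DST = 45.57°
- ∠DTS = 88.85°
- ∠PRX = 15.36°
- ∠PXR = 67.98°
- ∠RPX = 96.67°
- ∠SDT = 45.57°
After 2 steps:
- XS ≈ 25.25
- ∠DXR = 14.47°
- ∠DZS = 136.81°
- ∠RDX = 15.53°
- ∠SDZ = 13.19°
After 3 steps:
- SC ≈ 25.43
- ∠DSX = 73.92°
- ∠DXS = 46.08°
After 4 steps:
- ∠CSX = 6.78°
- ∠SCX = 83.22°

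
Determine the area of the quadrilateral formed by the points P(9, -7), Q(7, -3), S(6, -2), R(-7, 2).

Using the Shoelace formula for a quadrilateral (vertices in order):
Area = (1/2)|sum of (x_i * y_(i+1) - x_(i+1) * y_i)|
Terms: (9*-3 - 7*-7) = 22, (7*-2 - 6*-3) = 4, (6*2 - -7*-2) = -2, (-7*-7 - 9*2) = 31
Sum = 55
Area = (1/2)(55) = 55/2

55/2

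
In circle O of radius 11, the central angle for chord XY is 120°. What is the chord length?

Chord length = 2r sin(θ/2)
= 2 × 11 × sin(120°/2)
= 2 × 11 × sin(60°)
= 11*sqrt(3)

11*sqrt(3)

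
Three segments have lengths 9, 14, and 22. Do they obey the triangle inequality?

For three segments to close into a triangle, no single side can be as long as the other two combined.
The longest side is 22, and 9 + 14 = 23 > 22.
A triangle can be formed.

Yes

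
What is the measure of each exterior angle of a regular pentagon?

Each exterior angle of a regular n-gon is 360 / n.
For n = 5: 360 / 5 = 72 degrees.

72 degrees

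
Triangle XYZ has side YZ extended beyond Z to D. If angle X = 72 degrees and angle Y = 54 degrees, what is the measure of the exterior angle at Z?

The interior angle at Z is 180 - 72 - 54 = 54 degrees.
The exterior angle and interior angle at Z are supplementary:
Exterior angle = 180 - 54 = 126 degrees.

126 degrees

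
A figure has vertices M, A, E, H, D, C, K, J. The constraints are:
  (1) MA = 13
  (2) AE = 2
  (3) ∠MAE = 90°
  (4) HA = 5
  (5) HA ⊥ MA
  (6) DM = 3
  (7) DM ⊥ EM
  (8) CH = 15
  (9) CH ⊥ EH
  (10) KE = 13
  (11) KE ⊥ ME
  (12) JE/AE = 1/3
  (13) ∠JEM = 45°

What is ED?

Step 1: By the law of cosines on triangle EAM: EM² = 2² + 13² − 2·2·13·cos(90°) = 173, so EM = √173.
Step 2: By the law of cosines on triangle EMD: ED² = √173² + 3² − 2·√173·3·cos(90°) = 182, so ED = √182.

Therefore, the length of ED = √182.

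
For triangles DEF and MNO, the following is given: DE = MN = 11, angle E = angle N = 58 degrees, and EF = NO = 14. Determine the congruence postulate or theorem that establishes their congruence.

The given information provides:
DE = MN = 11, angle E = angle N = 58 degrees, and EF = NO = 14
This matches the SAS congruence theorem.
Two pairs of corresponding sides and the included angle are equal (Side-Angle-Side).

SAS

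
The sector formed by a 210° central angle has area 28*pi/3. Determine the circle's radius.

The sector covers 210°/360° = 7/12 of the full circle.
Full circle area = 28*pi/3 / 7/12 = 16*pi.
Since full area = πr², we get r² = 16*pi/π = 16, so r = 4.

4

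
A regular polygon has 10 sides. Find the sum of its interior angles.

The sum of interior angles of an n-sided polygon is (n - 2) * 180.
For n = 10: (10 - 2) * 180 = 8 * 180 = 1440 degrees.

1440 degrees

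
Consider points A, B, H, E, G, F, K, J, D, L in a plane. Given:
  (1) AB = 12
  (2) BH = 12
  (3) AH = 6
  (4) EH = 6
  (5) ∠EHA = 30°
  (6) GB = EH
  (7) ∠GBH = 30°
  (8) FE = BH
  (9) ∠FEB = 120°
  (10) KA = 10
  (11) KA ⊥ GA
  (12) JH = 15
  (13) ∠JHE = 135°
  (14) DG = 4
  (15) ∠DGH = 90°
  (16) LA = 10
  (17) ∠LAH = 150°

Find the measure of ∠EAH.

Step 1: By the law of cosines on triangle AHE: AE² = 6² + 6² − 2·6·6·cos(30°) = 9.65, so AE ≈ 3.11.
Step 2: By the inverse law of cosines on triangle EAH: cos(∠EAH) = (3.11² + 6² − 6²) / (2·3.11·6) = 9.65/37.27 = 0.2588, so ∠EAH = 75°.

Therefore, the measure of angle ∠EAH = 75°.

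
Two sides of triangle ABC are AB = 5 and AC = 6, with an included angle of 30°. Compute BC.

By the law of cosines: BC^2 = AB^2 + AC^2 - 2*AB*AC*cos(A)
BC^2 = 5^2 + 6^2 - 2*5*6*cos(30°)
BC^2 = 25 + 36 - 60*(sqrt(3)/2)
BC^2 = 61 - 30*sqrt(3)
BC = sqrt(61 - 30*sqrt(3))

sqrt(61 - 30*sqrt(3))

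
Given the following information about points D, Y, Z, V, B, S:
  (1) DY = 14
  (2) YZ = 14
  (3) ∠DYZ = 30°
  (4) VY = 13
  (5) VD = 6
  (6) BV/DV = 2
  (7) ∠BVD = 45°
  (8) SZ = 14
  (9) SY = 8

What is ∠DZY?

Step 1: By the law of cosines on triangle ZYD: ZD² = 14² + 14² − 2·14·14·cos(30°) = 52.52, so ZD ≈ 7.25.
Step 2: By the inverse law of cosines on triangle DZY: cos(∠DZY) = (7.25² + 14² − 14²) / (2·7.25·14) = 52.52/202.91 = 0.2588, so ∠DZY = 75°.

Therefore, the measure of angle ∠DZY = 75°.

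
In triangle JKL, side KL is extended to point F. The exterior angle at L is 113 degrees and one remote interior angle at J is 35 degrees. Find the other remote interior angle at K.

By the exterior angle theorem: exterior angle = sum of remote interior angles.
113 = 35 + angle K
angle K = 113 - 35 = 78 degrees

78 degrees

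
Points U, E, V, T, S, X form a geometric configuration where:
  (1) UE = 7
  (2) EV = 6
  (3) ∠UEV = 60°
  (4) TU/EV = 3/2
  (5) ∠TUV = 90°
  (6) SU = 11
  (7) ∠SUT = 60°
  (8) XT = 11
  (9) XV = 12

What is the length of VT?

From the given relations: TU = 3/2·EV = 3/2·6 = 9.
Step 1: By the law of cosines on triangle UEV: UV² = 7² + 6² − 2·7·6·cos(60°) = 43, so UV = √43.
Step 2: By the law of cosines on triangle VUT: VT² = √43² + 9² − 2·√43·9·cos(90°) = 124, so VT = 2·√31.

Therefore, the length of VT = 2·√31.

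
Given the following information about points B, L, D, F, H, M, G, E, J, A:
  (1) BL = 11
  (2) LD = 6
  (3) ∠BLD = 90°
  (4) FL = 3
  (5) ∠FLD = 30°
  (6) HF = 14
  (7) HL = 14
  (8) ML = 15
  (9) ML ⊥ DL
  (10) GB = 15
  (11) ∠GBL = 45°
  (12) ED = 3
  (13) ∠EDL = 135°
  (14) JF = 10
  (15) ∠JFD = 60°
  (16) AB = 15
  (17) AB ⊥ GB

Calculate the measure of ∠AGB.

Step 1: By the law of cosines on triangle GBA: GA² = 15² + 15² − 2·15·15·cos(90°) = 450, so GA = 15·√2.
Step 2: By the inverse law of cosines on triangle AGB: cos(∠AGB) = ((15·√2)² + 15² − 15²) / (2·15·√2·15) = 450/636.4 = 0.7071, so ∠AGB = 45°.

Therefore, the measure of angle ∠AGB = 45°.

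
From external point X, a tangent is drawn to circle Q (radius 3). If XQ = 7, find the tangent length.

The tangent, radius, and line from the external point to the center form a right triangle.
The right angle is where the tangent meets the radius.
By the Pythagorean theorem: tangent² + 3² = 7²
tangent² = 49 - 9 = 40
tangent = 2*sqrt(10)

2*sqrt(10)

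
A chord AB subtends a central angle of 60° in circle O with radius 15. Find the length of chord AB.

Drop a perpendicular from the center to the chord, bisecting both the chord and the central angle.
Each half-chord = r sin(θ/2) = 15 sin(30°).
The full chord = 2 × 15 × sin(30°) = 15.

15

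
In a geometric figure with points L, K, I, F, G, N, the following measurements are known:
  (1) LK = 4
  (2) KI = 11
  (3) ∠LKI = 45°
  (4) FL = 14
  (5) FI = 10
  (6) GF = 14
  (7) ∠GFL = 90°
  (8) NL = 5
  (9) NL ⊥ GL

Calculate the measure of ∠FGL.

Step 1: By the law of cosines on triangle GFL: GL² = 14² + 14² − 2·14·14·cos(90°) = 392, so GL = 14·√2.
Step 2: By the inverse law of cosines on triangle FGL: cos(∠FGL) = (14² + (14·√2)² − 14²) / (2·14·14·√2) = 392/554.37 = 0.7071, so ∠FGL = 45°.

Therefore, the measure of angle ∠FGL = 45°.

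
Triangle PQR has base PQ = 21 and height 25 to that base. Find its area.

Area = (1/2)(21)(25) = 525/2

525/2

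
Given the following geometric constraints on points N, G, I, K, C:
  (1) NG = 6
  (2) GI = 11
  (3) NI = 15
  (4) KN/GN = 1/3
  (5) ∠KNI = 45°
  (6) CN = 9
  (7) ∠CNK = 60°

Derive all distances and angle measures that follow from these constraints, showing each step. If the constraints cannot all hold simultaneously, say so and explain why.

The constraints are consistent.

From the given relations:
  KN = 1/3·GN = 1/3·6 = 2

Step 1: From IN = 15, NK = 2, and ∠INK = 45°, by the law of cosines:
  IK² = IN² + NK² - 2·IN·NK·cos(45°) = 225 + 4 - 42.43 = 186.6
  IK ≈ 13.66

Step 2: From KN = 2, NC = 9, and ∠KNC = 60°, by the law of cosines:
  KC² = KN² + NC² - 2·KN·NC·cos(60°) = 4 + 81 - 18 = 67
  KC = √67

Step 3: From NG = 6, NI = 15, GI = 11, by the inverse law of cosines:
  cos(∠GNI) = (NG² + NI² - GI²) / (2·NG·NI)
  ∠GNI = 38.94°

Step 4: From GI = 11, GN = 6, IN = 15, by the inverse law of cosines:
  cos(∠IGN) = (GI² + GN² - IN²) / (2·GI·GN)
  ∠IGN = 121.01°

Step 5: From IG = 11, IN = 15, GN = 6, by the inverse law of cosines:
  cos(∠GIN) = (IG² + IN² - GN²) / (2·IG·IN)
  ∠GIN = 20.05°

Step 6: From IK = 13.66, IN = 15, KN = 2, by the inverse law of cosines:
  cos(∠KIN) = (IK² + IN² - KN²) / (2·IK·IN)
  ∠KIN = 5.94°

Step 7: From KC = √67, KN = 2, CN = 9, by the inverse law of cosines:
  cos(∠CKN) = (KC² + KN² - CN²) / (2·KC·KN)
  ∠CKN = 107.78°

Step 8: From KI = 13.66, KN = 2, IN = 15, by the inverse law of cosines:
  cos(∠IKN) = (KI² + KN² - IN²) / (2·KI·KN)
  ∠IKN = 129.06°

Step 9: From CK = √67, CN = 9, KN = 2, by the inverse law of cosines:
  cos(∠KCN) = (CK² + CN² - KN²) / (2·CK·CN)
  ∠KCN = 12.22°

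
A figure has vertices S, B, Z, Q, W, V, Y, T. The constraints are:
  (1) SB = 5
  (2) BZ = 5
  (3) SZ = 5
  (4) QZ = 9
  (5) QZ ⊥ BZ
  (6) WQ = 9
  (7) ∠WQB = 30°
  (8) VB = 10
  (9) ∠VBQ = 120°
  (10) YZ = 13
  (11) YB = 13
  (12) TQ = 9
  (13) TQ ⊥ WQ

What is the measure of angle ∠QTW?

Step 1: By the law of cosines on triangle TQW: TW² = 9² + 9² − 2·9·9·cos(90°) = 162, so TW = 9·√2.
Step 2: By the inverse law of cosines on triangle QTW: cos(∠QTW) = (9² + (9·√2)² − 9²) / (2·9·9·√2) = 162/229.1 = 0.7071, so ∠QTW = 45°.

Therefore, the measure of angle ∠QTW = 45°.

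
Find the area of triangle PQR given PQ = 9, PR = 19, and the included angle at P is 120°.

Area = (1/2) * PQ * PR * sin(P)
Area = (1/2) * 9 * 19 * sin(120°)
Area = (1/2) * 9 * 19 * sqrt(3)/2
Area = 171*sqrt(3)/4

171*sqrt(3)/4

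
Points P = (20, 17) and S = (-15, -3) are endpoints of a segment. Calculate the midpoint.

The midpoint is the average of the coordinates:
x: (20 + -15)/2 = 5/2
y: (17 + -3)/2 = 7
Midpoint = (5/2, 7)

(5/2, 7)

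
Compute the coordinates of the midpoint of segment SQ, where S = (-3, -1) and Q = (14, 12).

The midpoint is the average of the coordinates:
x: (-3 + 14)/2 = 11/2
y: (-1 + 12)/2 = 11/2
Midpoint = (11/2, 11/2)

(11/2, 11/2)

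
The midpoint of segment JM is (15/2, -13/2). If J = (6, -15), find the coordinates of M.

Using the midpoint formula: M = ((x1 + x2)/2, (y1 + y2)/2)
We know M = (15/2, -13/2) and J = (6, -15)
For x: 15/2 = (6 + x2)/2, so x2 = 2*15/2 - 6 = 9
For y: -13/2 = (-15 + y2)/2, so y2 = 2*-13/2 - -15 = 2
M = (9, 2)

(9, 2)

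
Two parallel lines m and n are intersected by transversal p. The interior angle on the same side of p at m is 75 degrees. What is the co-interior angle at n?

Co-interior angles (same-side interior) formed by parallel lines and a transversal are supplementary (sum to 180 degrees).
The given angle is 75 degrees.
The co-interior angle = 180 - 75 = 105 degrees.

105 degrees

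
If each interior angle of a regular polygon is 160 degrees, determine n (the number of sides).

Exterior angle = 180 - 160 = 20. n = 360 / 20 = 18.

18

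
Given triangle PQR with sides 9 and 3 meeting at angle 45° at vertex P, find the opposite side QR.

By the law of cosines: QR^2 = PQ^2 + PR^2 - 2*PQ*PR*cos(P)
QR^2 = 9^2 + 3^2 - 2*9*3*cos(45°)
QR^2 = 81 + 9 - 54*(sqrt(2)/2)
QR^2 = 90 - 27*sqrt(2)
QR = 3*sqrt(10 - 3*sqrt(2))

3*sqrt(10 - 3*sqrt(2))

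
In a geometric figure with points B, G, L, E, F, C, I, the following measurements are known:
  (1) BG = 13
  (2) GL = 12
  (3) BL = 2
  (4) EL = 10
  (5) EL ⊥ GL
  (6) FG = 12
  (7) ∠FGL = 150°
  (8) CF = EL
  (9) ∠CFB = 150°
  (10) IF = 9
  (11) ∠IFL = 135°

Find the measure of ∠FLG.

Step 1: By the law of cosines on triangle LGF: LF² = 12² + 12² − 2·12·12·cos(150°) = 537.42, so LF ≈ 23.18.
Step 2: By the inverse law of cosines on triangle FLG: cos(∠FLG) = (23.18² + 12² − 12²) / (2·23.18·12) = 537.42/556.37 = 0.9659, so ∠FLG = 15°.

Therefore, the measure of angle ∠FLG = 15°.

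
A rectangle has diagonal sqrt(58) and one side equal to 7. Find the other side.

Using the Pythagorean theorem: d^2 = a^2 + b^2
b^2 = d^2 - a^2
b^2 = 58 - 49
b^2 = 9
b = sqrt(9) = 3

3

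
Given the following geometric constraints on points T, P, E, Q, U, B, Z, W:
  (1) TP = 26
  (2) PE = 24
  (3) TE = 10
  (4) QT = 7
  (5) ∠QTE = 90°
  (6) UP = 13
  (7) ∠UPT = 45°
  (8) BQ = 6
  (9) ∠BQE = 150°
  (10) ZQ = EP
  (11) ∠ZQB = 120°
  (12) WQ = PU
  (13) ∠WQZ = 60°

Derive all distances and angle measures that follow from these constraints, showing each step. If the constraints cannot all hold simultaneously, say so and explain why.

The constraints are consistent.

From the given relations:
  ZQ = EP = 24
  WQ = PU = 13

Step 1: From TP = 26, PU = 13, and ∠TPU = 45°, by the law of cosines:
  TU² = TP² + PU² - 2·TP·PU·cos(45°) = 676 + 169 - 478 = 367
  TU ≈ 19.16

Step 2: From ET = 10, TQ = 7, and ∠ETQ = 90°, by the law of cosines:
  EQ² = ET² + TQ² - 2·ET·TQ·cos(90°) = 100 + 49 - 0 = 149
  EQ = √149

Step 3: From BQ = 6, QZ = 24, and ∠BQZ = 120°, by the law of cosines:
  BZ² = BQ² + QZ² - 2·BQ·QZ·cos(120°) = 36 + 576 + 144 = 756
  BZ = 6·√21

Step 4: From ZQ = 24, QW = 13, and ∠ZQW = 60°, by the law of cosines:
  ZW² = ZQ² + QW² - 2·ZQ·QW·cos(60°) = 576 + 169 - 312 = 433
  ZW ≈ 20.81

Step 5: From TE = 10, TP = 26, EP = 24, by the inverse law of cosines:
  cos(∠ETP) = (TE² + TP² - EP²) / (2·TE·TP)
  ∠ETP = 67.38°

Step 6: From PE = 24, PT = 26, ET = 10, by the inverse law of cosines:
  cos(∠EPT) = (PE² + PT² - ET²) / (2·PE·PT)
  ∠EPT = 22.62°

Step 7: From EP = 24, ET = 10, PT = 26, by the inverse law of cosines:
  cos(∠PET) = (EP² + ET² - PT²) / (2·EP·ET)
  ∠PET = 90°

Step 8: From EQ = √149, QB = 6, and ∠EQB = 150°, by the law of cosines:
  EB² = EQ² + QB² - 2·EQ·QB·cos(150°) = 149 + 36 + 126.9 = 311.9
  EB ≈ 17.66

Step 9: From TP = 26, TU = 19.16, PU = 13, by the inverse law of cosines:
  cos(∠PTU) = (TP² + TU² - PU²) / (2·TP·TU)
  ∠PTU = 28.68°

Step 10: From EQ = √149, ET = 10, QT = 7, by the inverse law of cosines:
  cos(∠QET) = (EQ² + ET² - QT²) / (2·EQ·ET)
  ∠QET = 34.99°

Step 11: From QE = √149, QT = 7, ET = 10, by the inverse law of cosines:
  cos(∠EQT) = (QE² + QT² - ET²) / (2·QE·QT)
  ∠EQT = 55.01°

Step 12: From UP = 13, UT = 19.16, PT = 26, by the inverse law of cosines:
  cos(∠PUT) = (UP² + UT² - PT²) / (2·UP·UT)
  ∠PUT = 106.32°

Step 13: From BQ = 6, BZ = 6·√21, QZ = 24, by the inverse law of cosines:
  cos(∠QBZ) = (BQ² + BZ² - QZ²) / (2·BQ·BZ)
  ∠QBZ = 49.11°

Step 14: From ZB = 6·√21, ZQ = 24, BQ = 6, by the inverse law of cosines:
  cos(∠BZQ) = (ZB² + ZQ² - BQ²) / (2·ZB·ZQ)
  ∠BZQ = 10.89°

Step 15: From ZQ = 24, ZW = 20.81, QW = 13, by the inverse law of cosines:
  cos(∠QZW) = (ZQ² + ZW² - QW²) / (2·ZQ·ZW)
  ∠QZW = 32.75°

Step 16: From WQ = 13, WZ = 20.81, QZ = 24, by the inverse law of cosines:
  cos(∠QWZ) = (WQ² + WZ² - QZ²) / (2·WQ·WZ)
  ∠QWZ = 87.25°

Step 17: From EB = 17.66, EQ = √149, BQ = 6, by the inverse law of cosines:
  cos(∠BEQ) = (EB² + EQ² - BQ²) / (2·EB·EQ)
  ∠BEQ = 9.78°

Step 18: From BE = 17.66, BQ = 6, EQ = √149, by the inverse law of cosines:
  cos(∠EBQ) = (BE² + BQ² - EQ²) / (2·BE·BQ)
  ∠EBQ = 20.22°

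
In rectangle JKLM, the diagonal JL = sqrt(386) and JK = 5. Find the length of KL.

Using the Pythagorean theorem: d^2 = a^2 + b^2
b^2 = d^2 - a^2
b^2 = 386 - 25
b^2 = 361
b = sqrt(361) = 19

19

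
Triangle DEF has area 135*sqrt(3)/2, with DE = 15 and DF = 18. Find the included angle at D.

Area = (1/2) * a * b * sin(C)
sin(C) = 2 * Area / (a * b)
sin(C) = 2 * 135*sqrt(3)/2 / (15 * 18)
sin(C) = sqrt(3)/2
C = arcsin(sqrt(3)/2) = 60°
Since sin(180° - C) = sin(C), the obtuse angle 120° gives the same area, so C = 60° or C = 120°.

60° or 120°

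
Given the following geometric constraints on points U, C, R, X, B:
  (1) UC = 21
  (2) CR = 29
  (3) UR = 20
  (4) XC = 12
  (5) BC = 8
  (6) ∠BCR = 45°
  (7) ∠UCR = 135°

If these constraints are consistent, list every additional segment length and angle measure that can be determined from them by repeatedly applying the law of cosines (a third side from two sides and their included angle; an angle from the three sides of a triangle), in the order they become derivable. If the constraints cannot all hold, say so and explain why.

These constraints are not satisfiable: (1), (2) and (3) fix all three sides of triangle UCR, so by the law of cosines cos(∠UCR) = (21² + 29² − 20²) / (2·21·29) = 0.7241, i.e. ∠UCR ≈ 43.6°, which contradicts (7) ∠UCR = 135°. No planar figure meets all of them, so nothing further can be derived.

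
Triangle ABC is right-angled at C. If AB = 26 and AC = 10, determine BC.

By the Pythagorean theorem: BC^2 = AB^2 - AC^2
BC^2 = 26^2 - 10^2 = 676 - 100 = 576
BC = sqrt(576) = 24

24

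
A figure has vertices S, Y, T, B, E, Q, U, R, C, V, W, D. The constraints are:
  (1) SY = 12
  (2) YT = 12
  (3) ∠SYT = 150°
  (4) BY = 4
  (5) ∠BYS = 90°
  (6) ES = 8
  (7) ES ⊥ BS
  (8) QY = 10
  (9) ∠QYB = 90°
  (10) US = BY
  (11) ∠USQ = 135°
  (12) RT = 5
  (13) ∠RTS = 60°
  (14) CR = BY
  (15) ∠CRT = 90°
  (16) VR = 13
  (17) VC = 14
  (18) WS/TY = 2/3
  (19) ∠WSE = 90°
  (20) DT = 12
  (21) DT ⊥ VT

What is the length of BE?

Step 1: By the law of cosines on triangle BYS: BS² = 4² + 12² − 2·4·12·cos(90°) = 160, so BS = 4·√10.
Step 2: By the law of cosines on triangle BSE: BE² = (4·√10)² + 8² − 2·4·√10·8·cos(90°) = 224, so BE = 4·√14.

Therefore, the length of BE = 4·√14.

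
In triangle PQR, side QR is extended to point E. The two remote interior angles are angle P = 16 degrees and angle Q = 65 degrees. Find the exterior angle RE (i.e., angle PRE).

By the exterior angle theorem, an exterior angle of a triangle equals the sum of the two remote interior angles.
Exterior angle = angle P + angle Q
Exterior angle = 16 + 65 = 81 degrees

81 degrees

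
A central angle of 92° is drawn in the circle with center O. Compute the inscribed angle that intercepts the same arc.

An inscribed angle intercepts an arc from a point on the circle, while the central angle intercepts the same arc from the center.
The inscribed angle is always half the central angle: 92° / 2 = 46°.

46°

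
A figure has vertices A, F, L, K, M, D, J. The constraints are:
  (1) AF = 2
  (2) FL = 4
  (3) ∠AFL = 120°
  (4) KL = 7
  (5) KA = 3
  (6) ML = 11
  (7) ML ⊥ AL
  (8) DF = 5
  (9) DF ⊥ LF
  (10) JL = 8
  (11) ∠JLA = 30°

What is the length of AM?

Step 1: By the law of cosines on triangle LFA: LA² = 4² + 2² − 2·4·2·cos(120°) = 28, so LA = 2·√7.
Step 2: By the law of cosines on triangle ALM: AM² = (2·√7)² + 11² − 2·2·√7·11·cos(90°) = 149, so AM = √149.

Therefore, the length of AM = √149.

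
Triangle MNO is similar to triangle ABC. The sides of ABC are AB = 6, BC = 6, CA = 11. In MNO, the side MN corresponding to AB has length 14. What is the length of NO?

Similar triangles have proportional sides. Setting up the proportion:
MN / AB = NO / BC
14 / 6 = NO / 6
NO = 6 * 14 / 6 = 14.

14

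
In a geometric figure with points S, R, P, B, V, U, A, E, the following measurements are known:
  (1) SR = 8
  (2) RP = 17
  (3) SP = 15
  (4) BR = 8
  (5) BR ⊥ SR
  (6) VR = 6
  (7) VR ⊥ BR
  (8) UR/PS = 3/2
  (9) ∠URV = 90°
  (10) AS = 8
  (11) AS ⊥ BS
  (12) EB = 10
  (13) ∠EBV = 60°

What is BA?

Step 1: By the law of cosines on triangle BRS: BS² = 8² + 8² − 2·8·8·cos(90°) = 128, so BS = 8·√2.
Step 2: By the law of cosines on triangle BSA: BA² = (8·√2)² + 8² − 2·8·√2·8·cos(90°) = 192, so BA = 8·√3.

Therefore, the length of BA = 8·√3.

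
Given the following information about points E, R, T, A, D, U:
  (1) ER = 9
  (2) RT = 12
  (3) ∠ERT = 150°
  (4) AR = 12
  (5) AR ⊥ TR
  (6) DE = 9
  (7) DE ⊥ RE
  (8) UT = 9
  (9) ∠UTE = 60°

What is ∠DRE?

Step 1: By the law of cosines on triangle RED: RD² = 9² + 9² − 2·9·9·cos(90°) = 162, so RD = 9·√2.
Step 2: By the inverse law of cosines on triangle DRE: cos(∠DRE) = ((9·√2)² + 9² − 9²) / (2·9·√2·9) = 162/229.1 = 0.7071, so ∠DRE = 45°.

Therefore, the measure of angle ∠DRE = 45°.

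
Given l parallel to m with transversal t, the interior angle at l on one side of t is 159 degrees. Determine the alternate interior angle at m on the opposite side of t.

Alternate interior angles are equal: 159 degrees.

159 degrees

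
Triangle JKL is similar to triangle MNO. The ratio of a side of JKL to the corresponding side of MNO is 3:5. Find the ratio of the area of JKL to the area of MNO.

Area ratio = (side ratio)^2 = (3/5)^2 = 9:25.

9:25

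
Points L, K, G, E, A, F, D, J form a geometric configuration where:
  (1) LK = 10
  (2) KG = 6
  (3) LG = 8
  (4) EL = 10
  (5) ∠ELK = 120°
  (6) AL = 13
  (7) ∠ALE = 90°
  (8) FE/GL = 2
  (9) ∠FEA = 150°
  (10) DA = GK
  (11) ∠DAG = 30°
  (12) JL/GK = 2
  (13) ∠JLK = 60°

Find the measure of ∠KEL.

Step 1: By the law of cosines on triangle ELK: EK² = 10² + 10² − 2·10·10·cos(120°) = 300, so EK = 10·√3.
Step 2: By the inverse law of cosines on triangle KEL: cos(∠KEL) = ((10·√3)² + 10² − 10²) / (2·10·√3·10) = 300/346.41 = 0.866, so ∠KEL = 30°.

Therefore, the measure of angle ∠KEL = 30°.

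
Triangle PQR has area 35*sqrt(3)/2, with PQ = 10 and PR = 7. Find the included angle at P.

sin(C) = 2 * 35*sqrt(3)/2 / (10 * 7) = sqrt(3)/2, so C = arcsin(sqrt(3)/2) = 60°.
Since sin(180° - C) = sin(C), the obtuse angle 120° gives the same area, so C = 60° or C = 120°.

60° or 120°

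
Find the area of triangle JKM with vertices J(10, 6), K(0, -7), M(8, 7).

Using the Shoelace formula for a triangle:
Area = (1/2)|x0(y1 - y2) + x1(y2 - y0) + x2(y0 - y1)|
Area = (1/2)|10(-7 - 7) + 0(7 - 6) + 8(6 - -7)|
Area = (1/2)|-140 + 0 + 104|
Area = (1/2)|-36|
Area = (1/2)(36)
Area = 18

18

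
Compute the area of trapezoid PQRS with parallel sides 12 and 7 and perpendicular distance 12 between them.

Area = (12 + 7) * 12 / 2 = 228 / 2 = 114

114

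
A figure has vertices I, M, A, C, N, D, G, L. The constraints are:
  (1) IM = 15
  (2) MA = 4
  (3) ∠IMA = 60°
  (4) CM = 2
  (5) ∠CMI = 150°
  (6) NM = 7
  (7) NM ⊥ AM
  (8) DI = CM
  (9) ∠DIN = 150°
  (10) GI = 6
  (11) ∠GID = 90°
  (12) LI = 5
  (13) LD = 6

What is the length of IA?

Step 1: By the law of cosines on triangle IMA: IA² = 15² + 4² − 2·15·4·cos(60°) = 181, so IA = √181.

Therefore, the length of IA = √181.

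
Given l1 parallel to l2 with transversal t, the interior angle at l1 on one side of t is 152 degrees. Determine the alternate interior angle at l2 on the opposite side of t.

Alternate interior angles are equal: 152 degrees.

152 degrees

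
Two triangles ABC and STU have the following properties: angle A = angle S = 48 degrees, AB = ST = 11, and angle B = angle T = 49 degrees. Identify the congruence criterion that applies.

The given information matches ASA: Two pairs of corresponding angles and the included side are equal (Angle-Side-Angle).

ASA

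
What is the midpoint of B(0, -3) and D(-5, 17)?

The midpoint is the average of the coordinates:
x: (0 + -5)/2 = -5/2
y: (-3 + 17)/2 = 7
Midpoint = (-5/2, 7)

(-5/2, 7)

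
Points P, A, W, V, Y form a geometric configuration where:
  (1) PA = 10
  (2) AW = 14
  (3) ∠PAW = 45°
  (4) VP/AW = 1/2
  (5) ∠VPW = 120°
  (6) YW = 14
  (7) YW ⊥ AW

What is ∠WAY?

Step 1: By the law of cosines on triangle AWY: AY² = 14² + 14² − 2·14·14·cos(90°) = 392, so AY = 14·√2.
Step 2: By the inverse law of cosines on triangle WAY: cos(∠WAY) = (14² + (14·√2)² − 14²) / (2·14·14·√2) = 392/554.37 = 0.7071, so ∠WAY = 45°.

Therefore, the measure of angle ∠WAY = 45°.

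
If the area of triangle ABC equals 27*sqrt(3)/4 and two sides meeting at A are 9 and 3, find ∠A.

Area = (1/2) * a * b * sin(C)
sin(C) = 2 * Area / (a * b)
sin(C) = 2 * 27*sqrt(3)/4 / (9 * 3)
sin(C) = sqrt(3)/2
C = arcsin(sqrt(3)/2) = 60°
Since sin(180° - C) = sin(C), the obtuse angle 120° gives the same area, so C = 60° or C = 120°.

60° or 120°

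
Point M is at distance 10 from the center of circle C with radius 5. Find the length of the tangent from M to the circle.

tangent = √(d² - r²) = √(10² - 5²) = √(100 - 25) = √75 = 5*sqrt(3)

5*sqrt(3)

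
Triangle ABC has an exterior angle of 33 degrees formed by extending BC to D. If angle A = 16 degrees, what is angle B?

By the exterior angle theorem: exterior angle = sum of remote interior angles.
33 = 16 + angle B
angle B = 33 - 16 = 17 degrees

17 degrees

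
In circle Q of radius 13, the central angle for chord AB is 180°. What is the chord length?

Drop a perpendicular from the center to the chord, bisecting both the chord and the central angle.
Each half-chord = r sin(θ/2) = 13 sin(90°).
The full chord = 2 × 13 × sin(90°) = 26.

26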